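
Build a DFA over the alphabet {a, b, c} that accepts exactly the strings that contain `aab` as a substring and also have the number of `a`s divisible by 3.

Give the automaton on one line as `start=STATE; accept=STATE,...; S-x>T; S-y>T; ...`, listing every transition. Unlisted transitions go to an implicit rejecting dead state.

Handle the two conditions separately and then intersect. The first has 4 states tracking whether and how much of `aab` has been seen; the second has 3 states tracking the count of `a`s modulo 3. A product state is a pair (one from each), accepting exactly when both do.
With 12 states:
          a    b    c  
>  q0     q1   q0   q0 
   q1     q2   q3   q3 
   q2     q4   q5   q6 
   q3     q7   q3   q3 
   q4     q8   q9   q0 
   q5     q9   q5   q5 
   q6    q10   q6   q6 
   q7     q4   q6   q6 
   q8     q2  q11   q3 
 * q9    q11   q9   q9 
   q10    q8   q0   q0 
   q11    q5  q11  q11 
(> = start, * = accepting)

start=q0; accept=q9; q0-a>q1; q0-b>q0; q0-c>q0; q1-a>q2; q1-b>q3; q1-c>q3; q2-a>q4; q2-b>q5; q2-c>q6; q3-a>q7; q3-b>q3; q3-c>q3; q4-a>q8; q4-b>q9; q4-c>q0; q5-a>q9; q5-b>q5; q5-c>q5; q6-a>q10; q6-b>q6; q6-c>q6; q7-a>q4; q7-b>q6; q7-c>q6; q8-a>q2; q8-b>q11; q8-c>q3; q9-a>q11; q9-b>q9; q9-c>q9; q10-a>q8; q10-b>q0; q10-c>q0; q11-a>q5; q11-b>q11; q11-c>q11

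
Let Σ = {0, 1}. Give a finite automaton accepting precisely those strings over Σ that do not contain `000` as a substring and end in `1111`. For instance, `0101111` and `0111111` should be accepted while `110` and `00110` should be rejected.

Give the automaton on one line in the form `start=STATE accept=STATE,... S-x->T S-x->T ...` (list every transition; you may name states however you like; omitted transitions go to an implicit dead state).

Run two small machines in parallel and take their product. The first has 4 states tracking partial matches of the forbidden pattern `000`; the second has 5 states tracking how much of the suffix `1111` has currently been matched. A product state is a pair (one from each), accepting exactly when both do. Equivalent product states are then merged.
An 8-state machine:
        0   1  
>  q0   q1  q2 
   q1   q3  q2 
   q2   q1  q4 
   q3   q5  q2 
   q4   q1  q6 
   q5   q5  q5 
   q6   q1  q7 
 * q7   q1  q7 
(> = start, * = accepting)

start=q0 accept=q7 q0-0->q1 q0-1->q2 q1-0->q3 q1-1->q2 q2-0->q1 q2-1->q4 q3-0->q5 q3-1->q2 q4-0->q1 q4-1->q6 q5-0->q5 q5-1->q5 q6-0->q1 q6-1->q7 q7-0->q1 q7-1->q7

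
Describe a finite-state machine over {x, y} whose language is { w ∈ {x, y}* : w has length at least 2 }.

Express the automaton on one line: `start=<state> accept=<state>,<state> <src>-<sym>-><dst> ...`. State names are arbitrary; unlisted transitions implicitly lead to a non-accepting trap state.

Count input length up to 3: every symbol moves from s0 toward s3, which means 'more than 2' and absorbs. Accept from {s2, s3}.
With 4 states:
        x   y  
>  s0   s1  s1 
   s1   s2  s2 
 * s2   s3  s3 
 * s3   s3  s3 
(> = start, * = accepting)

start=s0 accept=s2,s3 s0-x->s1 s0-y->s1 s1-x->s2 s1-y->s2 s2-x->s3 s2-y->s3 s3-x->s3 s3-y->s3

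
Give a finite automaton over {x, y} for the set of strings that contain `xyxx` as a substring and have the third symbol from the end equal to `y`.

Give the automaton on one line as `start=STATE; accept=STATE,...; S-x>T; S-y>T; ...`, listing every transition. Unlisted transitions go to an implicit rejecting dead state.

Build one automaton per condition and run them in lockstep. The first has 5 states tracking whether and how much of `xyxx` has been seen; the second has 15 states tracking the last 3 symbols read. A product state is a pair (one from each), accepting exactly when both do. Minimizing collapses redundant product states.
A 12-state machine:
       x  y 
>  A   B  A 
   B   B  C 
   C   D  A 
   D   E  C 
 * E   F  G 
   F   F  G 
   G   H  I 
   H   E  J 
   I   K  L 
 * J   H  I 
 * K   E  J 
 * L   K  L 
(> = start, * = accepting)

start=A; accept=E,J,K,L; A-x>B; A-y>A; B-x>B; B-y>C; C-x>D; C-y>A; D-x>E; D-y>C; E-x>F; E-y>G; F-x>F; F-y>G; G-x>H; G-y>I; H-x>E; H-y>J; I-x>K; I-y>L; J-x>H; J-y>I; K-x>E; K-y>J; L-x>K; L-y>L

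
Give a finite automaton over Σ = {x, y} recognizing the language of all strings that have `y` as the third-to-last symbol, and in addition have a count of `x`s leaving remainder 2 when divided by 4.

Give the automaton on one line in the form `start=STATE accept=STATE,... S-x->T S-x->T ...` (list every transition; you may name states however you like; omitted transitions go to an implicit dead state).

start=S0 accept=S10,S12,S13,S14 S0-x->S1 S0-y->S2 S1-x->S3 S1-y->S4 S2-x->S5 S2-y->S2 S3-x->S6 S3-y->S7 S4-x->S8 S4-y->S9 S5-x->S10 S5-y->S4 S6-x->S0 S6-y->S6 S7-x->S6 S7-y->S11 S8-x->S6 S8-y->S12 S9-x->S13 S9-y->S9 S10-x->S6 S10-y->S7 S11-x->S6 S11-y->S14 S12-x->S6 S12-y->S11 S13-x->S6 S13-y->S12 S14-x->S6 S14-y->S14

Build one automaton per condition and run them in lockstep. The first has 15 states tracking the last 3 symbols read; the second has 4 states tracking the count of `x`s modulo 4. A product state is a pair (one from each), accepting exactly when both do. Equivalent product states are then merged.
          x    y  
>  S0     S1   S2 
   S1     S3   S4 
   S2     S5   S2 
   S3     S6   S7 
   S4     S8   S9 
   S5    S10   S4 
   S6     S0   S6 
   S7     S6  S11 
   S8     S6  S12 
   S9    S13   S9 
 * S10    S6   S7 
   S11    S6  S14 
 * S12    S6  S11 
 * S13    S6  S12 
 * S14    S6  S14 
(> = start, * = accepting)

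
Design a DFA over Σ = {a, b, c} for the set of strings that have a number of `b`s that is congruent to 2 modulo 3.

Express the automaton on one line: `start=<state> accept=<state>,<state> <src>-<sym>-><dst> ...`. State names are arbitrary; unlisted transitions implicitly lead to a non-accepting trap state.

The only thing that matters is how many `b`s have appeared, reduced mod 3. Use one state per residue: S0 for 0, …, S2 for 2. Reading `b` moves to the next residue; anything else stays put. S2 is accepting.
A 3-state machine:
        a   b   c  
>  S0   S0  S1  S0 
   S1   S1  S2  S1 
 * S2   S2  S0  S2 
(> = start, * = accepting)

start=S0 accept=S2 S0-a->S0 S0-b->S1 S0-c->S0 S1-a->S1 S1-b->S2 S1-c->S1 S2-a->S2 S2-b->S0 S2-c->S2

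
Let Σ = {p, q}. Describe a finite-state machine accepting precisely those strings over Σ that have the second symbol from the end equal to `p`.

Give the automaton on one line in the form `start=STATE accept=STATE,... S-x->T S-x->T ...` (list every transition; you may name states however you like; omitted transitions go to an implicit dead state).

start=A accept=D,E A-p->B A-q->C B-p->D B-q->E C-p->F C-q->G D-p->D D-q->E E-p->F E-q->G F-p->D F-q->E G-p->F G-q->G

A DFA must remember the last 2 symbols (since which symbol is second-to-last isn't known until the input ends). Use one state per possible window of the last ≤2 symbols; accept from those whose window starts with `p`.
A 7-state machine:
       p  q 
>  A   B  C 
   B   D  E 
   C   F  G 
 * D   D  E 
 * E   F  G 
   F   D  E 
   G   F  G 
(> = start, * = accepting)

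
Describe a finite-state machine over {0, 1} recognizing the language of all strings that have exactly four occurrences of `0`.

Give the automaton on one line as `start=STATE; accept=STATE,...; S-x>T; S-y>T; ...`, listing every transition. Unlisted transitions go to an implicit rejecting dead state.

Count `0`s, saturating at 5: states q0 through q4 mean 0 through 4 `0`s seen; q5 means more than 4. Each `0` increments (capped at q5); other symbols loop. Accept from {q4}.
6 states suffice.
        0   1  
>  q0   q1  q0 
   q1   q2  q1 
   q2   q3  q2 
   q3   q4  q3 
 * q4   q5  q4 
   q5   q5  q5 
(> = start, * = accepting)

start=q0; accept=q4; q0-0>q1; q0-1>q0; q1-0>q2; q1-1>q1; q2-0>q3; q2-1>q2; q3-0>q4; q3-1>q3; q4-0>q5; q4-1>q4; q5-0>q5; q5-1>q5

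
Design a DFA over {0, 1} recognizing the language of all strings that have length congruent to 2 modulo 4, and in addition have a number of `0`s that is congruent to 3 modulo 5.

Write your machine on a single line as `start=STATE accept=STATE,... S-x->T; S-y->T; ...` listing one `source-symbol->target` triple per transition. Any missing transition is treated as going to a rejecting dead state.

start=s0; accept=s18; s0-0->s1; s0-1->s2; s1-0->s3; s1-1->s4; s2-0->s4; s2-1->s5; s3-0->s6; s3-1->s7; s4-0->s7; s4-1->s8; s5-0->s8; s5-1->s9; s6-0->s10; s6-1->s11; s7-0->s11; s7-1->s12; s8-0->s12; s8-1->s13; s9-0->s13; s9-1->s0; s10-0->s2; s10-1->s14; s11-0->s14; s11-1->s15; s12-0->s15; s12-1->s16; s13-0->s16; s13-1->s1; s14-0->s5; s14-1->s17; s15-0->s17; s15-1->s18; s16-0->s18; s16-1->s3; s17-0->s9; s17-1->s19; s18-0->s19; s18-1->s6; s19-0->s0; s19-1->s10

Build one automaton per condition and run them in lockstep. One (4 states) tracks the input length modulo 4; the other (5 states) tracks the count of `0`s modulo 5. Each combined state is a pair, one component from each; accept when both components accept.
With 20 states:
          0    1  
>  s0     s1   s2 
   s1     s3   s4 
   s2     s4   s5 
   s3     s6   s7 
   s4     s7   s8 
   s5     s8   s9 
   s6    s10  s11 
   s7    s11  s12 
   s8    s12  s13 
   s9    s13   s0 
   s10    s2  s14 
   s11   s14  s15 
   s12   s15  s16 
   s13   s16   s1 
   s14    s5  s17 
   s15   s17  s18 
   s16   s18   s3 
   s17    s9  s19 
 * s18   s19   s6 
   s19    s0  s10 
(> = start, * = accepting)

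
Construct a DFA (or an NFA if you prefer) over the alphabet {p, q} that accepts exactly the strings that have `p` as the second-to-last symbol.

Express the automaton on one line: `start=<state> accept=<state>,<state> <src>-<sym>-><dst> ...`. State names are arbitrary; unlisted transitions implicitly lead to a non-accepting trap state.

start=A accept=D,E A-p->B A-q->C B-p->D B-q->E C-p->F C-q->G D-p->D D-q->E E-p->F E-q->G F-p->D F-q->E G-p->F G-q->G

Because acceptance depends on a position counted from the end, the machine has to buffer the most recent 2 symbols. Make each state the string of the last up-to-2 symbols read; on input `x` shift the window left and append `x`. Accept when the buffered window has length 2 and begins with `p`.
A 7-state machine:
       p  q 
>  A   B  C 
   B   D  E 
   C   F  G 
 * D   D  E 
 * E   F  G 
   F   D  E 
   G   F  G 
(> = start, * = accepting)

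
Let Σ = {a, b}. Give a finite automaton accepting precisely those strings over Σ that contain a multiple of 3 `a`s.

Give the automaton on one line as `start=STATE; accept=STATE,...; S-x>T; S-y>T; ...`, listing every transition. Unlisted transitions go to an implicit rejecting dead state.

The only thing that matters is how many `a`s have appeared, reduced mod 3. Use one state per residue: q0 for 0, …, q2 for 2. Reading `a` moves to the next residue; anything else stays put. q0 is accepting.
3 states suffice.
        a   b  
>* q0   q1  q0 
   q1   q2  q1 
   q2   q0  q2 
(> = start, * = accepting)

start=q0; accept=q0; q0-a>q1; q0-b>q0; q1-a>q2; q1-b>q1; q2-a>q0; q2-b>q2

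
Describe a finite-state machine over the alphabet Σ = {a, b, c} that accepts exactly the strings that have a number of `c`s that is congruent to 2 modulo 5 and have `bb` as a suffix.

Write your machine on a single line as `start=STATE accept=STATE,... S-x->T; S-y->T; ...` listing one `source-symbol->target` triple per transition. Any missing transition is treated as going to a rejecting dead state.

start=q0; accept=q9; q0-a->q0; q0-b->q1; q0-c->q2; q1-a->q0; q1-b->q3; q1-c->q2; q2-a->q2; q2-b->q4; q2-c->q5; q3-a->q0; q3-b->q3; q3-c->q2; q4-a->q2; q4-b->q6; q4-c->q5; q5-a->q5; q5-b->q7; q5-c->q8; q6-a->q2; q6-b->q6; q6-c->q5; q7-a->q5; q7-b->q9; q7-c->q8; q8-a->q8; q8-b->q10; q8-c->q11; q9-a->q5; q9-b->q9; q9-c->q8; q10-a->q8; q10-b->q12; q10-c->q11; q11-a->q11; q11-b->q13; q11-c->q0; q12-a->q8; q12-b->q12; q12-c->q11; q13-a->q11; q13-b->q14; q13-c->q0; q14-a->q11; q14-b->q14; q14-c->q0

Run two small machines in parallel and take their product. One (5 states) tracks the count of `c`s modulo 5; the other (3 states) tracks how much of the suffix `bb` has currently been matched. Each combined state is a pair, one component from each; accept when both components accept.
With 15 states:
          a    b    c  
>  q0     q0   q1   q2 
   q1     q0   q3   q2 
   q2     q2   q4   q5 
   q3     q0   q3   q2 
   q4     q2   q6   q5 
   q5     q5   q7   q8 
   q6     q2   q6   q5 
   q7     q5   q9   q8 
   q8     q8  q10  q11 
 * q9     q5   q9   q8 
   q10    q8  q12  q11 
   q11   q11  q13   q0 
   q12    q8  q12  q11 
   q13   q11  q14   q0 
   q14   q11  q14   q0 
(> = start, * = accepting)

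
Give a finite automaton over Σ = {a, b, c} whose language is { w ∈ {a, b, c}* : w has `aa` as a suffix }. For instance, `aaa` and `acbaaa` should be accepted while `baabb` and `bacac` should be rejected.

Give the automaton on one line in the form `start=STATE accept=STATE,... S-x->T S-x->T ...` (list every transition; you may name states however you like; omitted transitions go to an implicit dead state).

Remember how much of `aa` the current input suffix matches. State q0 means no match yet; q1 means the last symbol is `a`; q2 means the last 2 symbols are `aa`. Only q2 accepts. On a mismatch, fall back to the longest proper suffix that is still a prefix of `aa`.
With 3 states:
        a   b   c  
>  q0   q1  q0  q0 
   q1   q2  q0  q0 
 * q2   q2  q0  q0 
(> = start, * = accepting)

start=q0 accept=q2 q0-a->q1 q0-b->q0 q0-c->q0 q1-a->q2 q1-b->q0 q1-c->q0 q2-a->q2 q2-b->q0 q2-c->q0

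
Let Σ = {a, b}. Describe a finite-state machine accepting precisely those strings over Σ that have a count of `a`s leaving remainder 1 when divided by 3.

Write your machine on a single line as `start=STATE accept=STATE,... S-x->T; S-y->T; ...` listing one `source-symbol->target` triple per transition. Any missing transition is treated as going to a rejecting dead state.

The only thing that matters is how many `a`s have appeared, reduced mod 3. Use one state per residue: q0 for 0, …, q2 for 2. Reading `a` moves to the next residue; anything else stays put. q1 is accepting.
A 3-state machine:
        a   b  
>  q0   q1  q0 
 * q1   q2  q1 
   q2   q0  q2 
(> = start, * = accepting)

start=q0; accept=q1; q0-a->q1; q0-b->q0; q1-a->q2; q1-b->q1; q2-a->q0; q2-b->q2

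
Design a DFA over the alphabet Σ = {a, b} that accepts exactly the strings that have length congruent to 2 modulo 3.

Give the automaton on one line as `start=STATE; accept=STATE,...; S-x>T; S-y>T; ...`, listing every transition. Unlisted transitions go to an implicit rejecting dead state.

Count input length modulo 3: every symbol advances one step around the cycle q0 → q1 → q2 → q0. Accept at q2.
3 states suffice.
        a   b  
>  q0   q1  q1 
   q1   q2  q2 
 * q2   q0  q0 
(> = start, * = accepting)

start=q0; accept=q2; q0-a>q1; q0-b>q1; q1-a>q2; q1-b>q2; q2-a>q0; q2-b>q0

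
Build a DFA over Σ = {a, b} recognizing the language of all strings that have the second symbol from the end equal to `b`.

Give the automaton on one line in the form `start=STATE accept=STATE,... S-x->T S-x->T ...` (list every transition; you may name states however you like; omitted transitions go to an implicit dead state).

A DFA must remember the last 2 symbols (since which symbol is second-to-last isn't known until the input ends). Use one state per possible window of the last ≤2 symbols; accept from those whose window starts with `b`.
With 7 states:
        a   b  
>  S0   S1  S2 
   S1   S3  S4 
   S2   S5  S6 
   S3   S3  S4 
   S4   S5  S6 
 * S5   S3  S4 
 * S6   S5  S6 
(> = start, * = accepting)

start=S0 accept=S5,S6 S0-a->S1 S0-b->S2 S1-a->S3 S1-b->S4 S2-a->S5 S2-b->S6 S3-a->S3 S3-b->S4 S4-a->S5 S4-b->S6 S5-a->S3 S5-b->S4 S6-a->S5 S6-b->S6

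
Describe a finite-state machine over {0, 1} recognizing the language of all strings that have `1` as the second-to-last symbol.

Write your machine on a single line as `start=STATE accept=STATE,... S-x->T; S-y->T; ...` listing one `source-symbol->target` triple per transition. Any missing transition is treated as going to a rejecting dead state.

Because acceptance depends on a position counted from the end, the machine has to buffer the most recent 2 symbols. Make each state the string of the last up-to-2 symbols read; on input `x` shift the window left and append `x`. Accept when the buffered window has length 2 and begins with `1`.
        0   1  
>  q0   q1  q2 
   q1   q3  q4 
   q2   q5  q6 
   q3   q3  q4 
   q4   q5  q6 
 * q5   q3  q4 
 * q6   q5  q6 
(> = start, * = accepting)

start=q0; accept=q5,q6; q0-0->q1; q0-1->q2; q1-0->q3; q1-1->q4; q2-0->q5; q2-1->q6; q3-0->q3; q3-1->q4; q4-0->q5; q4-1->q6; q5-0->q3; q5-1->q4; q6-0->q5; q6-1->q6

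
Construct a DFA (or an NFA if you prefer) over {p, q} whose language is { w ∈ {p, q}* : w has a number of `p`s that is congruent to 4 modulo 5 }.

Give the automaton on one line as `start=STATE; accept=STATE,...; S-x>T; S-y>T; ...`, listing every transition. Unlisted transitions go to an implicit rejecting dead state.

The only thing that matters is how many `p`s have appeared, reduced mod 5. Use one state per residue: s0 for 0, …, s4 for 4. Reading `p` moves to the next residue; anything else stays put. s4 is accepting.
A 5-state machine:
        p   q  
>  s0   s1  s0 
   s1   s2  s1 
   s2   s3  s2 
   s3   s4  s3 
 * s4   s0  s4 
(> = start, * = accepting)

start=s0; accept=s4; s0-p>s1; s0-q>s0; s1-p>s2; s1-q>s1; s2-p>s3; s2-q>s2; s3-p>s4; s3-q>s3; s4-p>s0; s4-q>s4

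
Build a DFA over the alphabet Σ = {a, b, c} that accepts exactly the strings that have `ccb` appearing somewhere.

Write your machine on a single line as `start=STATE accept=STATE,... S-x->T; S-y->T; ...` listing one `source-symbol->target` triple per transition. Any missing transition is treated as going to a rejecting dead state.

States q0..q2 record the length of the longest prefix of `ccb` that matches the current input suffix. Reaching q3 means `ccb` has been seen, and we stay there forever. Accept from q3.
A 4-state machine:
        a   b   c  
>  q0   q0  q0  q1 
   q1   q0  q0  q2 
   q2   q0  q3  q2 
 * q3   q3  q3  q3 
(> = start, * = accepting)

start=q0; accept=q3; q0-a->q0; q0-b->q0; q0-c->q1; q1-a->q0; q1-b->q0; q1-c->q2; q2-a->q0; q2-b->q3; q2-c->q2; q3-a->q3; q3-b->q3; q3-c->q3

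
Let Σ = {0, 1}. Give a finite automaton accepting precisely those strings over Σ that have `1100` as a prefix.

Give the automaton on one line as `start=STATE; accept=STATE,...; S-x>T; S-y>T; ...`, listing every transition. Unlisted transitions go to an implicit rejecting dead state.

Check the first 4 symbols one by one: q0 through q3 record how many have matched `1100` so far; any wrong symbol goes to the dead state q5. After all 4 match we enter the accepting sink q4.
With 6 states:
        0   1  
>  q0   q5  q1 
   q1   q5  q2 
   q2   q3  q5 
   q3   q4  q5 
 * q4   q4  q4 
   q5   q5  q5 
(> = start, * = accepting)

start=q0; accept=q4; q0-0>q5; q0-1>q1; q1-0>q5; q1-1>q2; q2-0>q3; q2-1>q5; q3-0>q4; q3-1>q5; q4-0>q4; q4-1>q4; q5-0>q5; q5-1>q5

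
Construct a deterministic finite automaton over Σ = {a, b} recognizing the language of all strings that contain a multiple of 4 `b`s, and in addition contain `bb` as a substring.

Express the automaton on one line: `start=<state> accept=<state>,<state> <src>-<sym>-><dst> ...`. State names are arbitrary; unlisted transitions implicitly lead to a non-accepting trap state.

start=q0 accept=q7 q0-a->q0 q0-b->q1 q1-a->q2 q1-b->q3 q2-a->q2 q2-b->q4 q3-a->q3 q3-b->q5 q4-a->q6 q4-b->q5 q5-a->q5 q5-b->q7 q6-a->q6 q6-b->q8 q7-a->q7 q7-b->q9 q8-a->q10 q8-b->q7 q9-a->q9 q9-b->q3 q10-a->q10 q10-b->q11 q11-a->q0 q11-b->q9

Run two small machines in parallel and take their product. The first has 4 states tracking the count of `b`s modulo 4; the second has 3 states tracking whether and how much of `bb` has been seen. A product state is a pair (one from each), accepting exactly when both do.
With 12 states:
          a    b  
>  q0     q0   q1 
   q1     q2   q3 
   q2     q2   q4 
   q3     q3   q5 
   q4     q6   q5 
   q5     q5   q7 
   q6     q6   q8 
 * q7     q7   q9 
   q8    q10   q7 
   q9     q9   q3 
   q10   q10  q11 
   q11    q0   q9 
(> = start, * = accepting)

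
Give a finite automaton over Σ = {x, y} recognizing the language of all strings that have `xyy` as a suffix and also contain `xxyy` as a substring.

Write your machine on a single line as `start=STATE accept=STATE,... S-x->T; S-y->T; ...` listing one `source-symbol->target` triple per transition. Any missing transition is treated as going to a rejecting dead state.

Handle the two conditions separately and then intersect. One (4 states) tracks how much of the suffix `xyy` has currently been matched; the other (5 states) tracks whether and how much of `xxyy` has been seen. Each combined state is a pair, one component from each; accept when both components accept.
A 10-state machine:
        x   y  
>  q0   q1  q0 
   q1   q2  q3 
   q2   q2  q4 
   q3   q1  q5 
   q4   q1  q6 
   q5   q1  q0 
 * q6   q7  q8 
   q7   q7  q9 
   q8   q7  q8 
   q9   q7  q6 
(> = start, * = accepting)

start=q0; accept=q6; q0-x->q1; q0-y->q0; q1-x->q2; q1-y->q3; q2-x->q2; q2-y->q4; q3-x->q1; q3-y->q5; q4-x->q1; q4-y->q6; q5-x->q1; q5-y->q0; q6-x->q7; q6-y->q8; q7-x->q7; q7-y->q9; q8-x->q7; q8-y->q8; q9-x->q7; q9-y->q6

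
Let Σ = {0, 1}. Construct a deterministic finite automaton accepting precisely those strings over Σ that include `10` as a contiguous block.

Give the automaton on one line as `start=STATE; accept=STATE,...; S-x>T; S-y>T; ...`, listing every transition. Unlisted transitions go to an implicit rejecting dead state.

Track how much of `10` has been matched so far: state s0 is no progress, s2 is the absorbing accept state reached once `10` has occurred. Intermediate states record partial matches; on a mismatch, fall back to the longest reusable overlap.
With 3 states:
        0   1  
>  s0   s0  s1 
   s1   s2  s1 
 * s2   s2  s2 
(> = start, * = accepting)

start=s0; accept=s2; s0-0>s0; s0-1>s1; s1-0>s2; s1-1>s1; s2-0>s2; s2-1>s2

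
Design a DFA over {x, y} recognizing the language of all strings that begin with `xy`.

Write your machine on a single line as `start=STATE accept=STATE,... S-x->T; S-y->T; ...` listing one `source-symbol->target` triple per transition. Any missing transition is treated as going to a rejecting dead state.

Walk along `xy` while the input agrees: from S0 take `x` to S1, and so on. Any deviation drops to the rejecting sink S3. Once S2 is reached the prefix is confirmed and every continuation is accepted.
        x   y  
>  S0   S1  S3 
   S1   S3  S2 
 * S2   S2  S2 
   S3   S3  S3 
(> = start, * = accepting)

start=S0; accept=S2; S0-x->S1; S0-y->S3; S1-x->S3; S1-y->S2; S2-x->S2; S2-y->S2; S3-x->S3; S3-y->S3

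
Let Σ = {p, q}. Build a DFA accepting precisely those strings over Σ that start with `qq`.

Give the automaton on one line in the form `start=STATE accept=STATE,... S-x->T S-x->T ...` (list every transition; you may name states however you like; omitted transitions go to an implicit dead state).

start=S0 accept=S2 S0-p->S3 S0-q->S1 S1-p->S3 S1-q->S2 S2-p->S2 S2-q->S2 S3-p->S3 S3-q->S3

Walk along `qq` while the input agrees: from S0 take `q` to S1, and so on. Any deviation drops to the rejecting sink S3. Once S2 is reached the prefix is confirmed and every continuation is accepted.
A 4-state machine:
        p   q  
>  S0   S3  S1 
   S1   S3  S2 
 * S2   S2  S2 
   S3   S3  S3 
(> = start, * = accepting)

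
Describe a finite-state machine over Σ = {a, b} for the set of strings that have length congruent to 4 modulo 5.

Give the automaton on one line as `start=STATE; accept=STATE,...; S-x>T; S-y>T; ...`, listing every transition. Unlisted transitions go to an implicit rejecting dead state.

start=q0; accept=q4; q0-a>q1; q0-b>q1; q1-a>q2; q1-b>q2; q2-a>q3; q2-b>q3; q3-a>q4; q3-b>q4; q4-a>q0; q4-b>q0

Count input length modulo 5: every symbol advances one step around the cycle q0 → q1 → q2 → q3 → q4 → q0. Accept at q4.
With 5 states:
        a   b  
>  q0   q1  q1 
   q1   q2  q2 
   q2   q3  q3 
   q3   q4  q4 
 * q4   q0  q0 
(> = start, * = accepting)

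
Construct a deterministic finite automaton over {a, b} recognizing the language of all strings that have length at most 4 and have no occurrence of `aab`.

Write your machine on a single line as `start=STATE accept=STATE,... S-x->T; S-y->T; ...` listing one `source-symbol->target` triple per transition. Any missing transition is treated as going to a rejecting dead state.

Handle the two conditions separately and then intersect. One (6 states) tracks the input length, saturating at 5; the other (4 states) tracks partial matches of the forbidden pattern `aab`. Each combined state is a pair, one component from each; accept when both components accept.
With 18 states:
          a    b  
>* s0     s1   s2 
 * s1     s3   s4 
 * s2     s5   s4 
 * s3     s6   s7 
 * s4     s8   s9 
 * s5     s6   s9 
 * s6    s10  s11 
   s7    s11  s11 
 * s8    s10  s12 
 * s9    s13  s12 
 * s10   s14  s15 
   s11   s15  s15 
 * s12   s16  s17 
 * s13   s14  s17 
   s14   s14  s15 
   s15   s15  s15 
   s16   s14  s17 
   s17   s16  s17 
(> = start, * = accepting)

start=s0; accept=s0,s1,s2,s3,s4,s5,s6,s8,s9,s10,s12,s13; s0-a->s1; s0-b->s2; s1-a->s3; s1-b->s4; s2-a->s5; s2-b->s4; s3-a->s6; s3-b->s7; s4-a->s8; s4-b->s9; s5-a->s6; s5-b->s9; s6-a->s10; s6-b->s11; s7-a->s11; s7-b->s11; s8-a->s10; s8-b->s12; s9-a->s13; s9-b->s12; s10-a->s14; s10-b->s15; s11-a->s15; s11-b->s15; s12-a->s16; s12-b->s17; s13-a->s14; s13-b->s17; s14-a->s14; s14-b->s15; s15-a->s15; s15-b->s15; s16-a->s14; s16-b->s17; s17-a->s16; s17-b->s17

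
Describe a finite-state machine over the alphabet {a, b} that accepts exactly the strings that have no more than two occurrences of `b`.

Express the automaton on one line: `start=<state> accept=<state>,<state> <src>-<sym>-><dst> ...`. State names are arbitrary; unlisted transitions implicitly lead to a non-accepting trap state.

start=q0 accept=q0,q1,q2 q0-a->q0 q0-b->q1 q1-a->q1 q1-b->q2 q2-a->q2 q2-b->q3 q3-a->q3 q3-b->q3

Only the number of `b`s matters, and only up to 3. Make a chain q0 → q1 → q2 → q3 advanced by each `b` (with q3 absorbing); every other symbol self-loops. The accepting set is {q0, q1, q2}.
A 4-state machine:
        a   b  
>* q0   q0  q1 
 * q1   q1  q2 
 * q2   q2  q3 
   q3   q3  q3 
(> = start, * = accepting)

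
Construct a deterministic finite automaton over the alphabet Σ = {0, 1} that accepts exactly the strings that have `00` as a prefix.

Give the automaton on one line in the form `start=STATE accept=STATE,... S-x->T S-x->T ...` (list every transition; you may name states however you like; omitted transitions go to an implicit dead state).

Check the first 2 symbols one by one: A through B record how many have matched `00` so far; any wrong symbol goes to the dead state D. After all 2 match we enter the accepting sink C.
4 states suffice.
       0  1 
>  A   B  D 
   B   C  D 
 * C   C  C 
   D   D  D 
(> = start, * = accepting)

start=A accept=C A-0->B A-1->D B-0->C B-1->D C-0->C C-1->C D-0->D D-1->D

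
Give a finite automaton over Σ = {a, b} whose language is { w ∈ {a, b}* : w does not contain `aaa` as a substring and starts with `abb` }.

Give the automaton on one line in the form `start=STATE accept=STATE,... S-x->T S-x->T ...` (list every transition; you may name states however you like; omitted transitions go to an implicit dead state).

Run two small machines in parallel and take their product. One (4 states) tracks partial matches of the forbidden pattern `aaa`; the other (5 states) tracks whether the input so far still matches the prefix `abb`. Each combined state is a pair, one component from each; accept when both components accept.
          a    b  
>  q0     q1   q2 
   q1     q3   q4 
   q2     q5   q2 
   q3     q6   q2 
   q4     q5   q7 
   q5     q3   q2 
   q6     q6   q6 
 * q7     q8   q7 
 * q8     q9   q7 
 * q9    q10   q7 
   q10   q10  q10 
(> = start, * = accepting)

start=q0 accept=q7,q8,q9 q0-a->q1 q0-b->q2 q1-a->q3 q1-b->q4 q2-a->q5 q2-b->q2 q3-a->q6 q3-b->q2 q4-a->q5 q4-b->q7 q5-a->q3 q5-b->q2 q6-a->q6 q6-b->q6 q7-a->q8 q7-b->q7 q8-a->q9 q8-b->q7 q9-a->q10 q9-b->q7 q10-a->q10 q10-b->q10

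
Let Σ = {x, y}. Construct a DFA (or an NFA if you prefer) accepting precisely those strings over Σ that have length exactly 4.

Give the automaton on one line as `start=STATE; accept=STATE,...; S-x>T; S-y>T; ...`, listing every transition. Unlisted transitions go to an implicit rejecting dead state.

start=A; accept=E; A-x>B; A-y>B; B-x>C; B-y>C; C-x>D; C-y>D; D-x>E; D-y>E; E-x>F; E-y>F; F-x>F; F-y>F

We only need to distinguish lengths 0, 1, …, 4, and '>4'. Chain A → B → C → D → E → F on every symbol, with F looping. Accepting states: {E}.
6 states suffice.
       x  y 
>  A   B  B 
   B   C  C 
   C   D  D 
   D   E  E 
 * E   F  F 
   F   F  F 
(> = start, * = accepting)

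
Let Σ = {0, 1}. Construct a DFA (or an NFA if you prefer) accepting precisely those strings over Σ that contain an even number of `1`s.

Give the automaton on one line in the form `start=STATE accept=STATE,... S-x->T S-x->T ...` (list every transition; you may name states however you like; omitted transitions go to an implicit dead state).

start=S0 accept=S0 S0-0->S0 S0-1->S1 S1-0->S1 S1-1->S0

Keep the running count of `1`s modulo 2: each `1` advances along the cycle S0 → S1 → S0 while other symbols loop. Accept at S0.
A 2-state machine:
        0   1  
>* S0   S0  S1 
   S1   S1  S0 
(> = start, * = accepting)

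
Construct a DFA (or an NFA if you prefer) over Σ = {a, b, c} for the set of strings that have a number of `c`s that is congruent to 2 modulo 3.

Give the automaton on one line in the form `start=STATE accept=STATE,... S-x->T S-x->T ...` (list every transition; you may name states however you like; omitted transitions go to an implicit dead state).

start=s0 accept=s2 s0-a->s0 s0-b->s0 s0-c->s1 s1-a->s1 s1-b->s1 s1-c->s2 s2-a->s2 s2-b->s2 s2-c->s0

Keep the running count of `c`s modulo 3: each `c` advances along the cycle s0 → s1 → s2 → s0 while other symbols loop. Accept at s2.
        a   b   c  
>  s0   s0  s0  s1 
   s1   s1  s1  s2 
 * s2   s2  s2  s0 
(> = start, * = accepting)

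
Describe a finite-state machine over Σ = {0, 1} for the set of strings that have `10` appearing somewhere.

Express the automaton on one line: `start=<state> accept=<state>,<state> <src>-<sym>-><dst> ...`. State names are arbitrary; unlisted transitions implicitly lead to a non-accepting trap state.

Track how much of `10` has been matched so far: state q0 is no progress, q2 is the absorbing accept state reached once `10` has occurred. Intermediate states record partial matches; on a mismatch, fall back to the longest reusable overlap.
A 3-state machine:
        0   1  
>  q0   q0  q1 
   q1   q2  q1 
 * q2   q2  q2 
(> = start, * = accepting)

start=q0 accept=q2 q0-0->q0 q0-1->q1 q1-0->q2 q1-1->q1 q2-0->q2 q2-1->q2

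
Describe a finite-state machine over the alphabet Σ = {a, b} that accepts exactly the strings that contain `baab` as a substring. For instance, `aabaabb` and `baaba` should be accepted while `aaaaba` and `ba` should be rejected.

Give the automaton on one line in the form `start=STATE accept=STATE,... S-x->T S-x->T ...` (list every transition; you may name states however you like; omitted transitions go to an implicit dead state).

States q0..q3 record the length of the longest prefix of `baab` that matches the current input suffix. Reaching q4 means `baab` has been seen, and we stay there forever. Accept from q4.
5 states suffice.
        a   b  
>  q0   q0  q1 
   q1   q2  q1 
   q2   q3  q1 
   q3   q0  q4 
 * q4   q4  q4 
(> = start, * = accepting)

start=q0 accept=q4 q0-a->q0 q0-b->q1 q1-a->q2 q1-b->q1 q2-a->q3 q2-b->q1 q3-a->q0 q3-b->q4 q4-a->q4 q4-b->q4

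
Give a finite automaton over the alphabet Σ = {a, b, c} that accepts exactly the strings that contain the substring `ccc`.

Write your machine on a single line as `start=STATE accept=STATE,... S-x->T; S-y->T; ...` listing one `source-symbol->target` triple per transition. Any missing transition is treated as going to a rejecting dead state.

start=s0; accept=s3; s0-a->s0; s0-b->s0; s0-c->s1; s1-a->s0; s1-b->s0; s1-c->s2; s2-a->s0; s2-b->s0; s2-c->s3; s3-a->s3; s3-b->s3; s3-c->s3

States s0..s2 record the length of the longest prefix of `ccc` that matches the current input suffix. Reaching s3 means `ccc` has been seen, and we stay there forever. Accept from s3.
        a   b   c  
>  s0   s0  s0  s1 
   s1   s0  s0  s2 
   s2   s0  s0  s3 
 * s3   s3  s3  s3 
(> = start, * = accepting)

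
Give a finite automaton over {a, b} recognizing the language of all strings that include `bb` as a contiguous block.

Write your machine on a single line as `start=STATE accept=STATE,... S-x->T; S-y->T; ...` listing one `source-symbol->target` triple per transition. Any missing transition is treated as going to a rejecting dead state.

start=q0; accept=q2; q0-a->q0; q0-b->q1; q1-a->q0; q1-b->q2; q2-a->q2; q2-b->q2

States q0..q1 record the length of the longest prefix of `bb` that matches the current input suffix. Reaching q2 means `bb` has been seen, and we stay there forever. Accept from q2.
3 states suffice.
        a   b  
>  q0   q0  q1 
   q1   q0  q2 
 * q2   q2  q2 
(> = start, * = accepting)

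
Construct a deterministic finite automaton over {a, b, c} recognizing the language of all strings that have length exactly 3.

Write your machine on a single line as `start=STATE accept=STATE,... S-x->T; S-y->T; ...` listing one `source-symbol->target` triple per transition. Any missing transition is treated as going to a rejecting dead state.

start=q0; accept=q3; q0-a->q1; q0-b->q1; q0-c->q1; q1-a->q2; q1-b->q2; q1-c->q2; q2-a->q3; q2-b->q3; q2-c->q3; q3-a->q4; q3-b->q4; q3-c->q4; q4-a->q4; q4-b->q4; q4-c->q4

We only need to distinguish lengths 0, 1, …, 3, and '>3'. Chain q0 → q1 → q2 → q3 → q4 on every symbol, with q4 looping. Accepting states: {q3}.
5 states suffice.
        a   b   c  
>  q0   q1  q1  q1 
   q1   q2  q2  q2 
   q2   q3  q3  q3 
 * q3   q4  q4  q4 
   q4   q4  q4  q4 
(> = start, * = accepting)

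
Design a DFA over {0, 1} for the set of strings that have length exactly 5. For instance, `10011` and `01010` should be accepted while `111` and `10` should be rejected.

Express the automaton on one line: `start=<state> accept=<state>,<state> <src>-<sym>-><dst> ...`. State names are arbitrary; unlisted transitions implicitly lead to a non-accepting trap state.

start=S0 accept=S5 S0-0->S1 S0-1->S1 S1-0->S2 S1-1->S2 S2-0->S3 S2-1->S3 S3-0->S4 S3-1->S4 S4-0->S5 S4-1->S5 S5-0->S6 S5-1->S6 S6-0->S6 S6-1->S6

We only need to distinguish lengths 0, 1, …, 5, and '>5'. Chain S0 → S1 → S2 → S3 → S4 → S5 → S6 on every symbol, with S6 looping. Accepting states: {S5}.
A 7-state machine:
        0   1  
>  S0   S1  S1 
   S1   S2  S2 
   S2   S3  S3 
   S3   S4  S4 
   S4   S5  S5 
 * S5   S6  S6 
   S6   S6  S6 
(> = start, * = accepting)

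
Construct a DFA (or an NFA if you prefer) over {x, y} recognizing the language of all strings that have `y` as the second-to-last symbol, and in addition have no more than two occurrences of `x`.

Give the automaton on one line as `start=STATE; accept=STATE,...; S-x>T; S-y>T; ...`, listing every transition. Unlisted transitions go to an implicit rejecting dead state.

Build one automaton per condition and run them in lockstep. The first has 7 states tracking the last 2 symbols read; the second has 4 states tracking the count of `x`s, saturating at 3. A product state is a pair (one from each), accepting exactly when both do.
With 15 states:
       x  y 
>  A   B  C 
   B   D  E 
   C   F  G 
   D   H  I 
   E   J  K 
 * F   D  E 
 * G   F  G 
   H   H  L 
   I   M  N 
 * J   H  I 
 * K   J  K 
   L   M  O 
   M   H  L 
 * N   M  N 
   O   M  O 
(> = start, * = accepting)

start=A; accept=F,G,J,K,N; A-x>B; A-y>C; B-x>D; B-y>E; C-x>F; C-y>G; D-x>H; D-y>I; E-x>J; E-y>K; F-x>D; F-y>E; G-x>F; G-y>G; H-x>H; H-y>L; I-x>M; I-y>N; J-x>H; J-y>I; K-x>J; K-y>K; L-x>M; L-y>O; M-x>H; M-y>L; N-x>M; N-y>N; O-x>M; O-y>O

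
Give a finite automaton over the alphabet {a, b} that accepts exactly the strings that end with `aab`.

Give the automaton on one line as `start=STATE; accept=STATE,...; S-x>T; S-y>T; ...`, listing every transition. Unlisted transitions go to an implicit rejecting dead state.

Remember how much of `aab` the current input suffix matches. State S0 means no match yet; S1 means the last symbol is `a`; S2 means the last 2 symbols are `aa`; S3 means the last 3 symbols are `aab`. Only S3 accepts. On a mismatch, fall back to the longest proper suffix that is still a prefix of `aab`.
4 states suffice.
        a   b  
>  S0   S1  S0 
   S1   S2  S0 
   S2   S2  S3 
 * S3   S1  S0 
(> = start, * = accepting)

start=S0; accept=S3; S0-a>S1; S0-b>S0; S1-a>S2; S1-b>S0; S2-a>S2; S2-b>S3; S3-a>S1; S3-b>S0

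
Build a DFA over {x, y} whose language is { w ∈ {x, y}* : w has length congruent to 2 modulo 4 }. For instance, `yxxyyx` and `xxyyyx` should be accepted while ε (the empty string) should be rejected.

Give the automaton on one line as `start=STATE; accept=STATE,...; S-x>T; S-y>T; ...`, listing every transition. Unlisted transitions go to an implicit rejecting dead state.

Only the length mod 4 matters, so use a 4-cycle: from any state, every input symbol moves to the next state, wrapping s3 back to s0. Mark s2 accepting.
A 4-state machine:
        x   y  
>  s0   s1  s1 
   s1   s2  s2 
 * s2   s3  s3 
   s3   s0  s0 
(> = start, * = accepting)

start=s0; accept=s2; s0-x>s1; s0-y>s1; s1-x>s2; s1-y>s2; s2-x>s3; s2-y>s3; s3-x>s0; s3-y>s0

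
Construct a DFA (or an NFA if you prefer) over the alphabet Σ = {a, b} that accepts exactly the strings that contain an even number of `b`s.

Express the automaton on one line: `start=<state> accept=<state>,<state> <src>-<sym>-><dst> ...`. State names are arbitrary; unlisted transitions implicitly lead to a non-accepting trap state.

Keep the running count of `b`s modulo 2: each `b` advances along the cycle S0 → S1 → S0 while other symbols loop. Accept at S0.
A 2-state machine:
        a   b  
>* S0   S0  S1 
   S1   S1  S0 
(> = start, * = accepting)

start=S0 accept=S0 S0-a->S0 S0-b->S1 S1-a->S1 S1-b->S0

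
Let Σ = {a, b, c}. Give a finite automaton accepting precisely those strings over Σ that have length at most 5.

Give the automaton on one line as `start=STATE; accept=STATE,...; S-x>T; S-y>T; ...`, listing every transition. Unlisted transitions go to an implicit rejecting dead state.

start=S0; accept=S0,S1,S2,S3,S4,S5; S0-a>S1; S0-b>S1; S0-c>S1; S1-a>S2; S1-b>S2; S1-c>S2; S2-a>S3; S2-b>S3; S2-c>S3; S3-a>S4; S3-b>S4; S3-c>S4; S4-a>S5; S4-b>S5; S4-c>S5; S5-a>S6; S5-b>S6; S5-c>S6; S6-a>S6; S6-b>S6; S6-c>S6

Count input length up to 6: every symbol moves from S0 toward S6, which means 'more than 5' and absorbs. Accept from {S0, S1, S2, S3, S4, S5}.
A 7-state machine:
        a   b   c  
>* S0   S1  S1  S1 
 * S1   S2  S2  S2 
 * S2   S3  S3  S3 
 * S3   S4  S4  S4 
 * S4   S5  S5  S5 
 * S5   S6  S6  S6 
   S6   S6  S6  S6 
(> = start, * = accepting)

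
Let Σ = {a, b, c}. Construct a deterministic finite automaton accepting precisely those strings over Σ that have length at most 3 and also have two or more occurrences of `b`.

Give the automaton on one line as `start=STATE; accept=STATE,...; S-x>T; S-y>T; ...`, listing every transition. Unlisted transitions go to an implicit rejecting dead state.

Run two small machines in parallel and take their product. One (5 states) tracks the input length, saturating at 4; the other (4 states) tracks the count of `b`s, saturating at 3. Each combined state is a pair, one component from each; accept when both components accept. Equivalent product states are then merged.
A 7-state machine:
        a   b   c  
>  q0   q1  q2  q1 
   q1   q3  q4  q3 
   q2   q4  q5  q4 
   q3   q3  q3  q3 
   q4   q3  q6  q3 
 * q5   q6  q6  q6 
 * q6   q3  q3  q3 
(> = start, * = accepting)

start=q0; accept=q5,q6; q0-a>q1; q0-b>q2; q0-c>q1; q1-a>q3; q1-b>q4; q1-c>q3; q2-a>q4; q2-b>q5; q2-c>q4; q3-a>q3; q3-b>q3; q3-c>q3; q4-a>q3; q4-b>q6; q4-c>q3; q5-a>q6; q5-b>q6; q5-c>q6; q6-a>q3; q6-b>q3; q6-c>q3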